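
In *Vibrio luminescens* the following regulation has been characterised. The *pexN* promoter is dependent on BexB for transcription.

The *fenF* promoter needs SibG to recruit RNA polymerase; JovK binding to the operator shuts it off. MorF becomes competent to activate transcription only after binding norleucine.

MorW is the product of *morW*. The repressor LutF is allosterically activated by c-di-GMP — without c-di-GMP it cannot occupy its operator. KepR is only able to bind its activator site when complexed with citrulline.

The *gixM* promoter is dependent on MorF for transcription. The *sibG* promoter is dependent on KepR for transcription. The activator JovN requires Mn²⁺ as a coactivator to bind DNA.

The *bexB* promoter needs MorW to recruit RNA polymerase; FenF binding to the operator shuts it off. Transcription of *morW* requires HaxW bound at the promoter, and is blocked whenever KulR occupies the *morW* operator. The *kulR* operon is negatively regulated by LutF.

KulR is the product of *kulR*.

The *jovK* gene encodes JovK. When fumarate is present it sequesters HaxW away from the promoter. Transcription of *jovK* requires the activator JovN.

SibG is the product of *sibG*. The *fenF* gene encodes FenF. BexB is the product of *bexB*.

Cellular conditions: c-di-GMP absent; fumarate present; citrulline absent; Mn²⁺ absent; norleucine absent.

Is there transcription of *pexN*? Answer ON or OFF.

OFF

c-di-GMP is absent, so LutF is inactive.
With no repressor bound, *kulR* is transcribed.
So KulR is produced and active.
Fumarate is present, so HaxW is inactive.
With repressor KulR bound, *morW* is not transcribed.
So MorW is not produced.
Citrulline is absent, so KepR is inactive.
Required activator KepR is absent, so *sibG* is not transcribed.
So SibG is not produced.
Mn²⁺ is absent, so JovN is inactive.
Required activator JovN is absent, so *jovK* is not transcribed.
So JovK is not produced.
Required activator SibG is absent, so *fenF* is not transcribed.
So FenF is not produced.
Required activator MorW is absent, so *bexB* is not transcribed.
So BexB is not produced.
Required activator BexB is absent, so *pexN* is not transcribed.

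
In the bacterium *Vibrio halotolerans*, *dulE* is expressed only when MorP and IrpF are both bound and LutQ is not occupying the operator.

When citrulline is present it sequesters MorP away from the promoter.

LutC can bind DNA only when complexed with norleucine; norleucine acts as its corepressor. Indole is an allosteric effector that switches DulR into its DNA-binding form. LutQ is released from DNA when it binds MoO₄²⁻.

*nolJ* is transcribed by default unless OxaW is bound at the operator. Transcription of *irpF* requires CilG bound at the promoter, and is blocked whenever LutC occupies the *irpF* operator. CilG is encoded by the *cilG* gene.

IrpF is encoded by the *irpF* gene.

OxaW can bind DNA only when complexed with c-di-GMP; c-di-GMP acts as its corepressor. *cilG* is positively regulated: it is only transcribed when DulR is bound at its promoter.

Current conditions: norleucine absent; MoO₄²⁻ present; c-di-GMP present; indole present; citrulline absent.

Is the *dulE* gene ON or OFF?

Citrulline is absent, so MorP is active.
Norleucine is absent, so LutC is inactive.
Indole is present, so DulR is active.
No repressor is bound and DulR is active, so *cilG* is transcribed.
So CilG is produced and active.
No repressor is bound and CilG is active, so *irpF* is transcribed.
So IrpF is produced and active.
MoO₄²⁻ is present, so LutQ is inactive.
No repressor is bound and MorP and IrpF are active, so *dulE* is transcribed.

ON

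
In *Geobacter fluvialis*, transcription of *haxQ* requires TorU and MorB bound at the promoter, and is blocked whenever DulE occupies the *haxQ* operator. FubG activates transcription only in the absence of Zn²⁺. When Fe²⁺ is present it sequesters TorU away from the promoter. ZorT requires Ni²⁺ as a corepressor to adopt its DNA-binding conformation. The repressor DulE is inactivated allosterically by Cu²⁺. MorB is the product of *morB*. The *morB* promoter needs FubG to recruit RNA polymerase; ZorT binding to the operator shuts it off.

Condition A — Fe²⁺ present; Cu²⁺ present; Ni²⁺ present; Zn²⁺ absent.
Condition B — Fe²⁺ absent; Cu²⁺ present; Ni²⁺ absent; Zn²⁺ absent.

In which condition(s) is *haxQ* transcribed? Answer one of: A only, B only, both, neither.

B only

Condition A:
Fe²⁺ is present, so TorU is inactive.
Cu²⁺ is present, so DulE is inactive.
Ni²⁺ is present, so ZorT is active.
Zn²⁺ is absent, so FubG is active.
With repressor ZorT bound, *morB* is not transcribed.
So MorB is not produced.
Required activator TorU is absent, so *haxQ* is not transcribed.
→ *haxQ* is OFF in A.
Condition B:
Fe²⁺ is absent, so TorU is active.
Cu²⁺ is present, so DulE is inactive.
Ni²⁺ is absent, so ZorT is inactive.
Zn²⁺ is absent, so FubG is active.
No repressor is bound and FubG is active, so *morB* is transcribed.
So MorB is produced and active.
No repressor is bound and TorU and MorB are active, so *haxQ* is transcribed.
→ *haxQ* is ON in B.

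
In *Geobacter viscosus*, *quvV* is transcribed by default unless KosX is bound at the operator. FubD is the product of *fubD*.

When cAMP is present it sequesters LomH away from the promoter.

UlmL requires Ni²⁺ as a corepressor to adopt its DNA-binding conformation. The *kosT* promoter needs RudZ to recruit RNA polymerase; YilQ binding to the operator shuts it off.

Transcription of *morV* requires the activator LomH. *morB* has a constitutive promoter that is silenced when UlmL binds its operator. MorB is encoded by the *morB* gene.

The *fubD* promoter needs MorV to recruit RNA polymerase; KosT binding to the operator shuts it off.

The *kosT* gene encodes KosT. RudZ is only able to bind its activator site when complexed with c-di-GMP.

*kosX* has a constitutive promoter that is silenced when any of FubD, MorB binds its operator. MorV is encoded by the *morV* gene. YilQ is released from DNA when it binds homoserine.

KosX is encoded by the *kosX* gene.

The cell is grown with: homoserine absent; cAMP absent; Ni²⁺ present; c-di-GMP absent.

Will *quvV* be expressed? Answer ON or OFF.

Homoserine is absent, so YilQ is active.
c-di-GMP is absent, so RudZ is inactive.
With repressor YilQ bound, *kosT* is not transcribed.
So KosT is not produced.
cAMP is absent, so LomH is active.
No repressor is bound and LomH is active, so *morV* is transcribed.
So MorV is produced and active.
No repressor is bound and MorV is active, so *fubD* is transcribed.
So FubD is produced and active.
Ni²⁺ is present, so UlmL is active.
With repressor UlmL bound, *morB* is not transcribed.
So MorB is not produced.
With repressor FubD bound, *kosX* is not transcribed.
So KosX is not produced.
With no repressor bound, *quvV* is transcribed.

ON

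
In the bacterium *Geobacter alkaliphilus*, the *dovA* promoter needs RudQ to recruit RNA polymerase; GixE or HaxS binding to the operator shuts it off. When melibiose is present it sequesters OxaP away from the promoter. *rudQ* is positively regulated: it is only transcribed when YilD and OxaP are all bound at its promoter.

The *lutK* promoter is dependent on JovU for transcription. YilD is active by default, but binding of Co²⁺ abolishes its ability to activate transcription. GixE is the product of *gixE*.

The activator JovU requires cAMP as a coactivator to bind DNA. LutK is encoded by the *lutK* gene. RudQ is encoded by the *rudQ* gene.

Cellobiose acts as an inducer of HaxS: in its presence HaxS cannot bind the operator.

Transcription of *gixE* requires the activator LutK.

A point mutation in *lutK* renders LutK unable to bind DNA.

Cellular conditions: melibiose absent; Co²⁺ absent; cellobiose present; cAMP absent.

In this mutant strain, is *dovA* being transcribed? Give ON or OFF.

ON

Co²⁺ is absent, so YilD is active.
Melibiose is absent, so OxaP is active.
No repressor is bound and YilD and OxaP are active, so *rudQ* is transcribed.
So RudQ is produced and active.
LutK is non-functional in this strain, so it has no effect.
Required activator LutK is absent, so *gixE* is not transcribed.
So GixE is not produced.
Cellobiose is present, so HaxS is inactive.
No repressor is bound and RudQ is active, so *dovA* is transcribed.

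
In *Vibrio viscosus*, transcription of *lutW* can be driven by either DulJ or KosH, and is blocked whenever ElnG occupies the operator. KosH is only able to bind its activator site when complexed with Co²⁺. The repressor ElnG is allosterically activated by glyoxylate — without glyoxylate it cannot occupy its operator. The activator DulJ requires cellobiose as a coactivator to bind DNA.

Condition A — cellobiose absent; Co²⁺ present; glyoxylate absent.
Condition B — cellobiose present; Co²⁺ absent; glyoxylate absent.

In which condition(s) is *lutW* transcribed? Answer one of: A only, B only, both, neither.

Condition A:
Cellobiose is absent, so DulJ is inactive.
Co²⁺ is present, so KosH is active.
Glyoxylate is absent, so ElnG is inactive.
Activator KosH is present, so *lutW* is transcribed.
→ *lutW* is ON in A.
Condition B:
Cellobiose is present, so DulJ is active.
Co²⁺ is absent, so KosH is inactive.
Glyoxylate is absent, so ElnG is inactive.
Activator DulJ is present, so *lutW* is transcribed.
→ *lutW* is ON in B.

both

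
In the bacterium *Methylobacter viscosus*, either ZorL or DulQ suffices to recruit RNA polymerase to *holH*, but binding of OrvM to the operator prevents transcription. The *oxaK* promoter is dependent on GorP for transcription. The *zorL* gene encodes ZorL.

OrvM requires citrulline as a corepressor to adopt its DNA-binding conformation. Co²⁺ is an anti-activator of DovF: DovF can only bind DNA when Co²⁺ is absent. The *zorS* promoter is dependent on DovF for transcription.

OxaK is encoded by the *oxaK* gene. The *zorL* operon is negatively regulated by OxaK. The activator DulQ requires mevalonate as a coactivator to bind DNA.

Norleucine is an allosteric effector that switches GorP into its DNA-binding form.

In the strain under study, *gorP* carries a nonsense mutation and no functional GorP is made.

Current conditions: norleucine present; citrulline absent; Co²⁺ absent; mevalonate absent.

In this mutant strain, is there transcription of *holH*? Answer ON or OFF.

GorP is non-functional in this strain, so it has no effect.
Required activator GorP is absent, so *oxaK* is not transcribed.
So OxaK is not produced.
With no repressor bound, *zorL* is transcribed.
So ZorL is produced and active.
Citrulline is absent, so OrvM is inactive.
Mevalonate is absent, so DulQ is inactive.
Activator ZorL is present, so *holH* is transcribed.

ON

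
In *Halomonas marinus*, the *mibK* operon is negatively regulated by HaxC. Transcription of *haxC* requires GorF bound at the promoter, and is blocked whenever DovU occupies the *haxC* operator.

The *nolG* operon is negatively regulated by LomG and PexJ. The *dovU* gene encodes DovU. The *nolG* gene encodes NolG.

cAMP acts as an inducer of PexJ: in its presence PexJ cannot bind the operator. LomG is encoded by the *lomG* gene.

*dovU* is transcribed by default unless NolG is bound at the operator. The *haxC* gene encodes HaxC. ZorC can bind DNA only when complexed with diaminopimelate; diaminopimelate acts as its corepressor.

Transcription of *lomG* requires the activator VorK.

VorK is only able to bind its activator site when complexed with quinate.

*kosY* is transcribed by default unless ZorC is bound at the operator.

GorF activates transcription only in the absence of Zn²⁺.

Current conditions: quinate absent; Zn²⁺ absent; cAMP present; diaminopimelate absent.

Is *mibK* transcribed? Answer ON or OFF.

OFF

Quinate is absent, so VorK is inactive.
Required activator VorK is absent, so *lomG* is not transcribed.
So LomG is not produced.
cAMP is present, so PexJ is inactive.
With no repressor bound, *nolG* is transcribed.
So NolG is produced and active.
With repressor NolG bound, *dovU* is not transcribed.
So DovU is not produced.
Zn²⁺ is absent, so GorF is active.
No repressor is bound and GorF is active, so *haxC* is transcribed.
So HaxC is produced and active.
With repressor HaxC bound, *mibK* is not transcribed.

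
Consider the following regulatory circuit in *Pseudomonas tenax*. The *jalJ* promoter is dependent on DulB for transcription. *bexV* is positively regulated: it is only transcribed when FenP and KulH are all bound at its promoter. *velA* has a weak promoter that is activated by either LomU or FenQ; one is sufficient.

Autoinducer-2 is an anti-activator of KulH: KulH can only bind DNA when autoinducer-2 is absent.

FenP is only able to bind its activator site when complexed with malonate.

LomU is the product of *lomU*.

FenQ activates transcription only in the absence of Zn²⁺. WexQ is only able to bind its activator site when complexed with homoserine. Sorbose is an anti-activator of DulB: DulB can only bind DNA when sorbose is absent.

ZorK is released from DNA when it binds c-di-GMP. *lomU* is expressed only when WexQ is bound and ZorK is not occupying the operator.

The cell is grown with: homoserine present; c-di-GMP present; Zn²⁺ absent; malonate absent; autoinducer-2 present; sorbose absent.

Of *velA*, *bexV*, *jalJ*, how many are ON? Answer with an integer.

Homoserine is present, so WexQ is active.
c-di-GMP is present, so ZorK is inactive.
No repressor is bound and WexQ is active, so *lomU* is transcribed.
So LomU is produced and active.
Zn²⁺ is absent, so FenQ is active.
Activator LomU is present, so *velA* is transcribed.
→ *velA* is ON.
Malonate is absent, so FenP is inactive.
Autoinducer-2 is present, so KulH is inactive.
Required activator FenP is absent, so *bexV* is not transcribed.
→ *bexV* is OFF.
Sorbose is absent, so DulB is active.
No repressor is bound and DulB is active, so *jalJ* is transcribed.
→ *jalJ* is ON.
2 of the 3 genes are transcribed.

2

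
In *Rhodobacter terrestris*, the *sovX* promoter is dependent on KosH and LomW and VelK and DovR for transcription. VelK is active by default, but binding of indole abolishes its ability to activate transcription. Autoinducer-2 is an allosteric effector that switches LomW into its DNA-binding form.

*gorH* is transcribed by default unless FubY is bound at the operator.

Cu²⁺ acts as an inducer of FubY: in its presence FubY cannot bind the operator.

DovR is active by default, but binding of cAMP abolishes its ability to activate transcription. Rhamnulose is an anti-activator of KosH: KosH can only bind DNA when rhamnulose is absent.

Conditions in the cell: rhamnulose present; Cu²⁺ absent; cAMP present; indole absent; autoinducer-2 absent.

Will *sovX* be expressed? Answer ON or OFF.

OFF

Rhamnulose is present, so KosH is inactive.
Autoinducer-2 is absent, so LomW is inactive.
Indole is absent, so VelK is active.
cAMP is present, so DovR is inactive.
Required activator KosH is absent, so *sovX* is not transcribed.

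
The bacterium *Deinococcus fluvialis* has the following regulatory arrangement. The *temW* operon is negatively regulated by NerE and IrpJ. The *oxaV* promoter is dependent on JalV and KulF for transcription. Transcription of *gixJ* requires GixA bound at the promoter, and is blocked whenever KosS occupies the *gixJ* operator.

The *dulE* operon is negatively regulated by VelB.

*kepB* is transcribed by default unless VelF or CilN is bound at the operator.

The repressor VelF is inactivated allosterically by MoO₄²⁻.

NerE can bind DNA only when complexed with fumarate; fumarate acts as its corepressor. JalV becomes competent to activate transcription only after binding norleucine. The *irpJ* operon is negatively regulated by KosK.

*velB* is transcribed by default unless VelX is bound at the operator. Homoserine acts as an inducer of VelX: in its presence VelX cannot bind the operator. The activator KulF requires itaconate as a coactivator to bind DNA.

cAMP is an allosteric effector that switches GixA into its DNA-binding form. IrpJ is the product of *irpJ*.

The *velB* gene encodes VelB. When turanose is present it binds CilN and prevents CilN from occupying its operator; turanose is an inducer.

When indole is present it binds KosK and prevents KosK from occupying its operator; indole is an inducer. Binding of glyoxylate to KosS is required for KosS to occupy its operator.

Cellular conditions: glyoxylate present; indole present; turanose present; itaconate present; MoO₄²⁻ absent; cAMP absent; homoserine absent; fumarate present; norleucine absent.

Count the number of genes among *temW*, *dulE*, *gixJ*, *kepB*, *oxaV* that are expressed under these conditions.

Fumarate is present, so NerE is active.
Indole is present, so KosK is inactive.
With no repressor bound, *irpJ* is transcribed.
So IrpJ is produced and active.
With repressor NerE bound, *temW* is not transcribed.
→ *temW* is OFF.
Homoserine is absent, so VelX is active.
With repressor VelX bound, *velB* is not transcribed.
So VelB is not produced.
With no repressor bound, *dulE* is transcribed.
→ *dulE* is ON.
Glyoxylate is present, so KosS is active.
cAMP is absent, so GixA is inactive.
With repressor KosS bound, *gixJ* is not transcribed.
→ *gixJ* is OFF.
MoO₄²⁻ is absent, so VelF is active.
Turanose is present, so CilN is inactive.
With repressor VelF bound, *kepB* is not transcribed.
→ *kepB* is OFF.
Norleucine is absent, so JalV is inactive.
Itaconate is present, so KulF is active.
Required activator JalV is absent, so *oxaV* is not transcribed.
→ *oxaV* is OFF.
1 of the 5 genes is transcribed.

1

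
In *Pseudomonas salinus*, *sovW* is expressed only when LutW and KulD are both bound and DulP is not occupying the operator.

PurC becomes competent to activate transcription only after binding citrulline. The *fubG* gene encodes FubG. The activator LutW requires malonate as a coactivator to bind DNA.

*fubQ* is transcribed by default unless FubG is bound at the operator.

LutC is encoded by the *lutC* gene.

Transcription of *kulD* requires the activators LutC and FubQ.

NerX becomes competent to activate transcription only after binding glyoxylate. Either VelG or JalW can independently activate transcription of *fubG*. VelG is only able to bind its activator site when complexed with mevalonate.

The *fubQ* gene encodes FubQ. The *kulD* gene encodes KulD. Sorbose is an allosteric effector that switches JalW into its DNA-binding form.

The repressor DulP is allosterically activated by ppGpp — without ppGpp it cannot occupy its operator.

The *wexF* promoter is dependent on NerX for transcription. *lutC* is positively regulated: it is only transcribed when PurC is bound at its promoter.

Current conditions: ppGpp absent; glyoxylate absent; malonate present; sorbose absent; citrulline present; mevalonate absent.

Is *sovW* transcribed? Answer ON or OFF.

ON

Malonate is present, so LutW is active.
Citrulline is present, so PurC is active.
No repressor is bound and PurC is active, so *lutC* is transcribed.
So LutC is produced and active.
Mevalonate is absent, so VelG is inactive.
Sorbose is absent, so JalW is inactive.
No activator is available at the *fubG* promoter, so *fubG* is not transcribed.
So FubG is not produced.
With no repressor bound, *fubQ* is transcribed.
So FubQ is produced and active.
No repressor is bound and LutC and FubQ are active, so *kulD* is transcribed.
So KulD is produced and active.
ppGpp is absent, so DulP is inactive.
No repressor is bound and LutW and KulD are active, so *sovW* is transcribed.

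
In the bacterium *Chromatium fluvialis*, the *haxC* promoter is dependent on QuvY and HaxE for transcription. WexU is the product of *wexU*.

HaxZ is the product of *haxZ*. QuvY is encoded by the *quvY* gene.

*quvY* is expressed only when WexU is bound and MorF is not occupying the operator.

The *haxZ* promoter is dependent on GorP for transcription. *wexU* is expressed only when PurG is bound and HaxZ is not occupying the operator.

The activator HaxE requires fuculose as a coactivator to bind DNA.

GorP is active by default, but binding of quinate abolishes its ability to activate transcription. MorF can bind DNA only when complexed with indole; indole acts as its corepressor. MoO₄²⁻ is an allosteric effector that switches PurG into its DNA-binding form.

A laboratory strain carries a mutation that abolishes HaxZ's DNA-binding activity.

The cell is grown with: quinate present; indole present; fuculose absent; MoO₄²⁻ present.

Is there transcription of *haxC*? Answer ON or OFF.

OFF

MoO₄²⁻ is present, so PurG is active.
HaxZ is non-functional in this strain, so it has no effect.
No repressor is bound and PurG is active, so *wexU* is transcribed.
So WexU is produced and active.
Indole is present, so MorF is active.
With repressor MorF bound, *quvY* is not transcribed.
So QuvY is not produced.
Fuculose is absent, so HaxE is inactive.
Required activator QuvY is absent, so *haxC* is not transcribed.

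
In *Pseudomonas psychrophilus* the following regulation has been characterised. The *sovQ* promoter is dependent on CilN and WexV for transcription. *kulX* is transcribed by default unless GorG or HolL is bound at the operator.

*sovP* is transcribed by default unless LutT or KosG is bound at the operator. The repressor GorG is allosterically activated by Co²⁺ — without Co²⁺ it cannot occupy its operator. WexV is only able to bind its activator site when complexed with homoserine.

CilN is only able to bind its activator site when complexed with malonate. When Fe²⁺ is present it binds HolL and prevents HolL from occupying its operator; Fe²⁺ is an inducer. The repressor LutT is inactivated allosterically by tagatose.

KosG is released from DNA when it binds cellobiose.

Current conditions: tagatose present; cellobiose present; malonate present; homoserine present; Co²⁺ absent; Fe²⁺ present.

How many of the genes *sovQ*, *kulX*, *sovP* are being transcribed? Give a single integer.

Malonate is present, so CilN is active.
Homoserine is present, so WexV is active.
No repressor is bound and CilN and WexV are active, so *sovQ* is transcribed.
→ *sovQ* is ON.
Co²⁺ is absent, so GorG is inactive.
Fe²⁺ is present, so HolL is inactive.
With no repressor bound, *kulX* is transcribed.
→ *kulX* is ON.
Tagatose is present, so LutT is inactive.
Cellobiose is present, so KosG is inactive.
With no repressor bound, *sovP* is transcribed.
→ *sovP* is ON.
3 of the 3 genes are transcribed.

3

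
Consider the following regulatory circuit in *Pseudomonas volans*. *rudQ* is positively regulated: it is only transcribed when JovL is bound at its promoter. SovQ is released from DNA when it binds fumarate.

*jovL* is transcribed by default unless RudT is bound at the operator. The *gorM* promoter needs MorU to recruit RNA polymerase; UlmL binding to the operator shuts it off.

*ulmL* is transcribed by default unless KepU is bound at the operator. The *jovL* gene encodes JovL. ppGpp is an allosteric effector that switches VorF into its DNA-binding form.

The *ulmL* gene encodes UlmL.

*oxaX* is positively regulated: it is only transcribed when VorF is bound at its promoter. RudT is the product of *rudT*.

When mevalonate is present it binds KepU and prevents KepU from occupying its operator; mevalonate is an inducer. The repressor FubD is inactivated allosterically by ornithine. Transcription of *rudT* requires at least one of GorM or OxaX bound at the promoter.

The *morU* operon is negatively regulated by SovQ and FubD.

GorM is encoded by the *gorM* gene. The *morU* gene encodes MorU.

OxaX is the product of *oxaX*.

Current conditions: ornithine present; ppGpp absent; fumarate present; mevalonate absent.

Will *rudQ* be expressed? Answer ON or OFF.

OFF

Fumarate is present, so SovQ is inactive.
Ornithine is present, so FubD is inactive.
With no repressor bound, *morU* is transcribed.
So MorU is produced and active.
Mevalonate is absent, so KepU is active.
With repressor KepU bound, *ulmL* is not transcribed.
So UlmL is not produced.
No repressor is bound and MorU is active, so *gorM* is transcribed.
So GorM is produced and active.
ppGpp is absent, so VorF is inactive.
Required activator VorF is absent, so *oxaX* is not transcribed.
So OxaX is not produced.
Activator GorM is present, so *rudT* is transcribed.
So RudT is produced and active.
With repressor RudT bound, *jovL* is not transcribed.
So JovL is not produced.
Required activator JovL is absent, so *rudQ* is not transcribed.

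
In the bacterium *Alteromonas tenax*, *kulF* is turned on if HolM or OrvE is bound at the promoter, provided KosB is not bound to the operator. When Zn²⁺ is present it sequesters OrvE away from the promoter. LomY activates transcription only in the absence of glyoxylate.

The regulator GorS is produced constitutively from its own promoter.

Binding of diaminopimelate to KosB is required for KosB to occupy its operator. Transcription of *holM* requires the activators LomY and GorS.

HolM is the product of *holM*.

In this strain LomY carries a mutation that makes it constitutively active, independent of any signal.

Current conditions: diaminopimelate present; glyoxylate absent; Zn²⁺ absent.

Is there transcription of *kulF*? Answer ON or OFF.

LomY is constitutively active in this strain.
GorS is produced constitutively and is active.
No repressor is bound and LomY and GorS are active, so *holM* is transcribed.
So HolM is produced and active.
Diaminopimelate is present, so KosB is active.
Zn²⁺ is absent, so OrvE is active.
With repressor KosB bound, *kulF* is not transcribed.

OFF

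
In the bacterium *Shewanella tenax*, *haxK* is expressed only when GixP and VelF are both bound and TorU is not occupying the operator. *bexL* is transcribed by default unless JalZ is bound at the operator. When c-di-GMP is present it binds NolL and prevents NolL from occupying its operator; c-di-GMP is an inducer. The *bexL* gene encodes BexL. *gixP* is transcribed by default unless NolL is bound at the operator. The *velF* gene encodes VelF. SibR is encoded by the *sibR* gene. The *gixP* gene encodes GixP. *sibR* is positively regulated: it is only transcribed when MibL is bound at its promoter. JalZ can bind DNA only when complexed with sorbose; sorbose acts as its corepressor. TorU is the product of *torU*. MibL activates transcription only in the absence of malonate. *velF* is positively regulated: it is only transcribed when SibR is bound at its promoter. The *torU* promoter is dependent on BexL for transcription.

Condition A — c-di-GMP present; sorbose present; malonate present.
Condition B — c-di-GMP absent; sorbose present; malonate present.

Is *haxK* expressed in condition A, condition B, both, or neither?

neither

Condition A:
c-di-GMP is present, so NolL is inactive.
With no repressor bound, *gixP* is transcribed.
So GixP is produced and active.
Sorbose is present, so JalZ is active.
With repressor JalZ bound, *bexL* is not transcribed.
So BexL is not produced.
Required activator BexL is absent, so *torU* is not transcribed.
So TorU is not produced.
Malonate is present, so MibL is inactive.
Required activator MibL is absent, so *sibR* is not transcribed.
So SibR is not produced.
Required activator SibR is absent, so *velF* is not transcribed.
So VelF is not produced.
Required activator VelF is absent, so *haxK* is not transcribed.
→ *haxK* is OFF in A.
Condition B:
c-di-GMP is absent, so NolL is active.
With repressor NolL bound, *gixP* is not transcribed.
So GixP is not produced.
Sorbose is present, so JalZ is active.
With repressor JalZ bound, *bexL* is not transcribed.
So BexL is not produced.
Required activator BexL is absent, so *torU* is not transcribed.
So TorU is not produced.
Malonate is present, so MibL is inactive.
Required activator MibL is absent, so *sibR* is not transcribed.
So SibR is not produced.
Required activator SibR is absent, so *velF* is not transcribed.
So VelF is not produced.
Required activator GixP is absent, so *haxK* is not transcribed.
→ *haxK* is OFF in B.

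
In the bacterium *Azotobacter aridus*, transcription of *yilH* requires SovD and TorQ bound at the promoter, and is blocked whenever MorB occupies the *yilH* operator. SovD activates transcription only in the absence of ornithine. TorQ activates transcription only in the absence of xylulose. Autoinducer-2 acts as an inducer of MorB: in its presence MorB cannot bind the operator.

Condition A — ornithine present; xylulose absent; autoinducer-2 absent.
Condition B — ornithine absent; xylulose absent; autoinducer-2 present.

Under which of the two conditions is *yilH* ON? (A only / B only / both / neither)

Condition A:
Ornithine is present, so SovD is inactive.
Xylulose is absent, so TorQ is active.
Autoinducer-2 is absent, so MorB is active.
With repressor MorB bound, *yilH* is not transcribed.
→ *yilH* is OFF in A.
Condition B:
Ornithine is absent, so SovD is active.
Xylulose is absent, so TorQ is active.
Autoinducer-2 is present, so MorB is inactive.
No repressor is bound and SovD and TorQ are active, so *yilH* is transcribed.
→ *yilH* is ON in B.

B only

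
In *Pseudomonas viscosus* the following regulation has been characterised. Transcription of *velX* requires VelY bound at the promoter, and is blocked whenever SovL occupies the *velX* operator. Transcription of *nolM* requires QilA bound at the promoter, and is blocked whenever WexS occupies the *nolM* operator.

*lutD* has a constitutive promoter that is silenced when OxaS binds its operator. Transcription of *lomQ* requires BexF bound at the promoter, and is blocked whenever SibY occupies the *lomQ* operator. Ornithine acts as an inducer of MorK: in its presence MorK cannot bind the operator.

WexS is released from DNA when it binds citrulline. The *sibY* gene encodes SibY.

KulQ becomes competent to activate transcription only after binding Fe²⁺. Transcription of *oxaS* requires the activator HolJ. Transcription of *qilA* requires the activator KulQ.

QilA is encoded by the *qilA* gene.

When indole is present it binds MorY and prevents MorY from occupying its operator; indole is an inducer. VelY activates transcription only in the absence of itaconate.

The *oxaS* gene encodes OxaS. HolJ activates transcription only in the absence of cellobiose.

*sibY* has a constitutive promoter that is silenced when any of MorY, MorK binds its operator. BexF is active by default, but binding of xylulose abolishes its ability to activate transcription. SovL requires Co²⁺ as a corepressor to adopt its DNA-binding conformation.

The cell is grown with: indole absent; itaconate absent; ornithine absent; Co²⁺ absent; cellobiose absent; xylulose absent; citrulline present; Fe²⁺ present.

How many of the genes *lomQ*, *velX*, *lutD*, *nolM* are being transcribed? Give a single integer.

Xylulose is absent, so BexF is active.
Indole is absent, so MorY is active.
Ornithine is absent, so MorK is active.
With repressor MorY bound, *sibY* is not transcribed.
So SibY is not produced.
No repressor is bound and BexF is active, so *lomQ* is transcribed.
→ *lomQ* is ON.
Co²⁺ is absent, so SovL is inactive.
Itaconate is absent, so VelY is active.
No repressor is bound and VelY is active, so *velX* is transcribed.
→ *velX* is ON.
Cellobiose is absent, so HolJ is active.
No repressor is bound and HolJ is active, so *oxaS* is transcribed.
So OxaS is produced and active.
With repressor OxaS bound, *lutD* is not transcribed.
→ *lutD* is OFF.
Fe²⁺ is present, so KulQ is active.
No repressor is bound and KulQ is active, so *qilA* is transcribed.
So QilA is produced and active.
Citrulline is present, so WexS is inactive.
No repressor is bound and QilA is active, so *nolM* is transcribed.
→ *nolM* is ON.
3 of the 4 genes are transcribed.

3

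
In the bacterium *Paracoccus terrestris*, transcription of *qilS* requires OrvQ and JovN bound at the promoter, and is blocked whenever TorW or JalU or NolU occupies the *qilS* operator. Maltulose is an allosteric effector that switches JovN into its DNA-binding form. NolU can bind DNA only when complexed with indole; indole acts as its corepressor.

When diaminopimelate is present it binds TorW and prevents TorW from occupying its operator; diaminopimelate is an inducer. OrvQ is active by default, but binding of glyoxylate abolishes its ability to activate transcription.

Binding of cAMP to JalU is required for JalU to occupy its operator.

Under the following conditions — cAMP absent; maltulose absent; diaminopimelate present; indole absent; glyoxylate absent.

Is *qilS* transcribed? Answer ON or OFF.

Diaminopimelate is present, so TorW is inactive.
Glyoxylate is absent, so OrvQ is active.
cAMP is absent, so JalU is inactive.
Maltulose is absent, so JovN is inactive.
Indole is absent, so NolU is inactive.
Required activator JovN is absent, so *qilS* is not transcribed.

OFF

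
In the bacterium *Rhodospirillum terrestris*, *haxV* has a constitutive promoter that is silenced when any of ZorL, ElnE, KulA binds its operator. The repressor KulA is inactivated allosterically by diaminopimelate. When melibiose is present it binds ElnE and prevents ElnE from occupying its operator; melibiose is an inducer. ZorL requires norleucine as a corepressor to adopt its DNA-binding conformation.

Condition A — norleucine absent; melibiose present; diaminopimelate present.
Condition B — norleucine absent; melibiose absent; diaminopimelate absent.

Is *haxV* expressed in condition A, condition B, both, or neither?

Condition A:
Norleucine is absent, so ZorL is inactive.
Melibiose is present, so ElnE is inactive.
Diaminopimelate is present, so KulA is inactive.
With no repressor bound, *haxV* is transcribed.
→ *haxV* is ON in A.
Condition B:
Norleucine is absent, so ZorL is inactive.
Melibiose is absent, so ElnE is active.
Diaminopimelate is absent, so KulA is active.
With repressor ElnE bound, *haxV* is not transcribed.
→ *haxV* is OFF in B.

A only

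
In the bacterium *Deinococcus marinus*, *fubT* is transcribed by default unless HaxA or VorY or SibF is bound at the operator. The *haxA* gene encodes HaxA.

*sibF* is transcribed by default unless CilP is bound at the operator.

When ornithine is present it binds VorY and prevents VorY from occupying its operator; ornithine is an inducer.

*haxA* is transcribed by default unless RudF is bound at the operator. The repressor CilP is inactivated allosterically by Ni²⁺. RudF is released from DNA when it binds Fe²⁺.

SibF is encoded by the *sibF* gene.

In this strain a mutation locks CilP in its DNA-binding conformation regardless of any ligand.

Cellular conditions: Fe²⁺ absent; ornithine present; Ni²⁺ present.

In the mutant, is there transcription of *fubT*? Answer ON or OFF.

ON

Fe²⁺ is absent, so RudF is active.
With repressor RudF bound, *haxA* is not transcribed.
So HaxA is not produced.
Ornithine is present, so VorY is inactive.
CilP is constitutively active in this strain.
With repressor CilP bound, *sibF* is not transcribed.
So SibF is not produced.
With no repressor bound, *fubT* is transcribed.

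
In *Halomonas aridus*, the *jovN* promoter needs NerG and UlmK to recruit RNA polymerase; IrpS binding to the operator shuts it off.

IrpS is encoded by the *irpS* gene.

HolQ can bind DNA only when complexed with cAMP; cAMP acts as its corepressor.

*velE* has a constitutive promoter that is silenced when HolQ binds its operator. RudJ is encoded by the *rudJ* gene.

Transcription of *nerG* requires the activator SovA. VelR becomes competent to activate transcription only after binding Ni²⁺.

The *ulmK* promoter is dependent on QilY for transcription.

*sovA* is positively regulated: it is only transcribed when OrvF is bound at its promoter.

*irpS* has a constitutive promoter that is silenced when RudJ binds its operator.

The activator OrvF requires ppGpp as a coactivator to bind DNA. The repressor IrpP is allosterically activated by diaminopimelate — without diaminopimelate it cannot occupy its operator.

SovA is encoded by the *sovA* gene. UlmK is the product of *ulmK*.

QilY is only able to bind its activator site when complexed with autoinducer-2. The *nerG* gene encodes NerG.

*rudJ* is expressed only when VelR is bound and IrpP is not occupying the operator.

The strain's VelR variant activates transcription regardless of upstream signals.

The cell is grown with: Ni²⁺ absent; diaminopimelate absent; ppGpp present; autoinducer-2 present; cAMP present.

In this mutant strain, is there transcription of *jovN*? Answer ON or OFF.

ON

Diaminopimelate is absent, so IrpP is inactive.
VelR is constitutively active in this strain.
No repressor is bound and VelR is active, so *rudJ* is transcribed.
So RudJ is produced and active.
With repressor RudJ bound, *irpS* is not transcribed.
So IrpS is not produced.
ppGpp is present, so OrvF is active.
No repressor is bound and OrvF is active, so *sovA* is transcribed.
So SovA is produced and active.
No repressor is bound and SovA is active, so *nerG* is transcribed.
So NerG is produced and active.
Autoinducer-2 is present, so QilY is active.
No repressor is bound and QilY is active, so *ulmK* is transcribed.
So UlmK is produced and active.
No repressor is bound and NerG and UlmK are active, so *jovN* is transcribed.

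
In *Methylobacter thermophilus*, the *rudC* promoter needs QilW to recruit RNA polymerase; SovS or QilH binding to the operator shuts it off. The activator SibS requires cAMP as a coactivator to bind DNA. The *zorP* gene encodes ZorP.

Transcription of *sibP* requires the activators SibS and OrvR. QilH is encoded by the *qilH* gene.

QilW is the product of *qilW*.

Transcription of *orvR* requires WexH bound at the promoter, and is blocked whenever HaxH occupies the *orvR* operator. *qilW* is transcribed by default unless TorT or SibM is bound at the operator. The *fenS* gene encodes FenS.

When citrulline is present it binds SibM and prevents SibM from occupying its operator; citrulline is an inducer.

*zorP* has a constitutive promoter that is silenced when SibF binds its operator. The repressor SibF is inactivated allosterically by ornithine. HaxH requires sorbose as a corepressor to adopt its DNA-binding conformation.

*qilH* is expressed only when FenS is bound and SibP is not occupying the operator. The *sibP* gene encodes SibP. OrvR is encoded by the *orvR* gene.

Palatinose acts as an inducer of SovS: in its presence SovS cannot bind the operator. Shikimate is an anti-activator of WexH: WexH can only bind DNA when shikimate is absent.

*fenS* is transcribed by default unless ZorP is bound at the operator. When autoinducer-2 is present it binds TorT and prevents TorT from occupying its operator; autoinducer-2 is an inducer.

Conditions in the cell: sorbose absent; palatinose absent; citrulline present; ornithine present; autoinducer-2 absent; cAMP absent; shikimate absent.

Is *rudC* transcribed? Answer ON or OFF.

OFF

Palatinose is absent, so SovS is active.
Autoinducer-2 is absent, so TorT is active.
Citrulline is present, so SibM is inactive.
With repressor TorT bound, *qilW* is not transcribed.
So QilW is not produced.
Ornithine is present, so SibF is inactive.
With no repressor bound, *zorP* is transcribed.
So ZorP is produced and active.
With repressor ZorP bound, *fenS* is not transcribed.
So FenS is not produced.
cAMP is absent, so SibS is inactive.
Shikimate is absent, so WexH is active.
Sorbose is absent, so HaxH is inactive.
No repressor is bound and WexH is active, so *orvR* is transcribed.
So OrvR is produced and active.
Required activator SibS is absent, so *sibP* is not transcribed.
So SibP is not produced.
Required activator FenS is absent, so *qilH* is not transcribed.
So QilH is not produced.
With repressor SovS bound, *rudC* is not transcribed.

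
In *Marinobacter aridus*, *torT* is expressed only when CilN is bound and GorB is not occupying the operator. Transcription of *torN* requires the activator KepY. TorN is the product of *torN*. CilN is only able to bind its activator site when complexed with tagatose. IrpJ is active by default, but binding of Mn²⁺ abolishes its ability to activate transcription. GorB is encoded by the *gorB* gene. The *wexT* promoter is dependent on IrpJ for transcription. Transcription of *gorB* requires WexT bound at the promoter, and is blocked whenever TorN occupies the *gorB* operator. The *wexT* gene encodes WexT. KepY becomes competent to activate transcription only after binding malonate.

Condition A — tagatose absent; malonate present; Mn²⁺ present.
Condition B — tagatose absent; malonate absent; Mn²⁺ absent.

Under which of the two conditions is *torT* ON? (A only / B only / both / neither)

neither

Condition A:
Tagatose is absent, so CilN is inactive.
Malonate is present, so KepY is active.
No repressor is bound and KepY is active, so *torN* is transcribed.
So TorN is produced and active.
Mn²⁺ is present, so IrpJ is inactive.
Required activator IrpJ is absent, so *wexT* is not transcribed.
So WexT is not produced.
With repressor TorN bound, *gorB* is not transcribed.
So GorB is not produced.
Required activator CilN is absent, so *torT* is not transcribed.
→ *torT* is OFF in A.
Condition B:
Tagatose is absent, so CilN is inactive.
Malonate is absent, so KepY is inactive.
Required activator KepY is absent, so *torN* is not transcribed.
So TorN is not produced.
Mn²⁺ is absent, so IrpJ is active.
No repressor is bound and IrpJ is active, so *wexT* is transcribed.
So WexT is produced and active.
No repressor is bound and WexT is active, so *gorB* is transcribed.
So GorB is produced and active.
With repressor GorB bound, *torT* is not transcribed.
→ *torT* is OFF in B.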